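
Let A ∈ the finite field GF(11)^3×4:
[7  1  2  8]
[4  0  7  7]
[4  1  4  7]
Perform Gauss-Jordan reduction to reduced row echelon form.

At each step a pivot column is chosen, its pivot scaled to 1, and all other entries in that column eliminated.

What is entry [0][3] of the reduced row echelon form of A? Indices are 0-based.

[1] R0 /= 7  ⇒  (1, 8, 5, 9)
     R1 -= 4·R0  ⇒  (0, 1, 9, 4)
     R2 -= 4·R0  ⇒  (0, 2, 6, 4)
[2] R1 /= 1  ⇒  (0, 1, 9, 4)
     R0 -= 8·R1  ⇒  (1, 0, 10, 10)
     R2 -= 2·R1  ⇒  (0, 0, 10, 7)
[3] R2 /= 10  ⇒  (0, 0, 1, 4)
     R0 -= 10·R2  ⇒  (1, 0, 0, 3)
     R1 -= 9·R2  ⇒  (0, 1, 0, 1)

M[0][3] = 3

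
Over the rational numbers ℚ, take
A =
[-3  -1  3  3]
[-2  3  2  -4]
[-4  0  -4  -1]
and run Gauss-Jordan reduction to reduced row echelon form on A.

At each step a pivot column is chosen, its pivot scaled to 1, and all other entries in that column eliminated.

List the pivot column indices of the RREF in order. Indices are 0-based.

pivot(0,0)=-3: scale R0 → (1, 1/3, -1, -1)
  clear (1,0): R1 −= (-2)R0 → (0, 11/3, 0, -6)
  clear (2,0): R2 −= (-4)R0 → (0, 4/3, -8, -5)
pivot(1,1)=11/3: scale R1 → (0, 1, 0, -18/11)
  clear (0,1): R0 −= (1/3)R1 → (1, 0, -1, -5/11)
  clear (2,1): R2 −= (4/3)R1 → (0, 0, -8, -31/11)
pivot(2,2)=-8: scale R2 → (0, 0, 1, 31/88)
  clear (0,2): R0 −= (-1)R2 → (1, 0, 0, -9/88)

pivot columns: 0, 1, 2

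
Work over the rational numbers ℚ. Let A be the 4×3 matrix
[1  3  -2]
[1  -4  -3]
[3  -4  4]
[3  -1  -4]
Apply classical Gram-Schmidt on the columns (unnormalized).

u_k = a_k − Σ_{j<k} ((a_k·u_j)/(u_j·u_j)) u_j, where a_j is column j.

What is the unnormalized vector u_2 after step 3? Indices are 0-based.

Step 1: u_0 = a_0 = (1, 1, 3, 3).
Step 2: u_1 = a_1 − (-4/5)·u_0 = (19/5, -16/5, -8/5, 7/5).
Step 3: u_2 = a_2 − (-1/4)·u_0 − (-25/73)·u_1 = (-131/292, -1123/292, 1227/292, -809/292).

u_2 = (-131/292, -1123/292, 1227/292, -809/292)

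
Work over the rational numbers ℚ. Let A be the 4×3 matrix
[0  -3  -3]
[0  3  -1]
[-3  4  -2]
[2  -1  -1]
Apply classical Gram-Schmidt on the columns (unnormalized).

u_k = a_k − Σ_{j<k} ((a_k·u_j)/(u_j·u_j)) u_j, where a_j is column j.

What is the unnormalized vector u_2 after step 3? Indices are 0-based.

Step 1: u_0 = a_0 = (0, 0, -3, 2).
Step 2: u_1 = a_1 − (-14/13)·u_0 = (-3, 3, 10/13, 15/13).
Step 3: u_2 = a_2 − (4/13)·u_0 − (43/259)·u_1 = (-648/259, -388/259, -312/259, -468/259).

u_2 = (-648/259, -388/259, -312/259, -468/259)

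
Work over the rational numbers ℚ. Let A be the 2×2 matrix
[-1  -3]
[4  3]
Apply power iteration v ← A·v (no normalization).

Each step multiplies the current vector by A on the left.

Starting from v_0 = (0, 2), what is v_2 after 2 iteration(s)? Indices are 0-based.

v_0 = (0, 2).
v_1 = A·v_0 = (-6, 6).
v_2 = A·v_1 = (-12, -6).

v_2 = (-12, -6)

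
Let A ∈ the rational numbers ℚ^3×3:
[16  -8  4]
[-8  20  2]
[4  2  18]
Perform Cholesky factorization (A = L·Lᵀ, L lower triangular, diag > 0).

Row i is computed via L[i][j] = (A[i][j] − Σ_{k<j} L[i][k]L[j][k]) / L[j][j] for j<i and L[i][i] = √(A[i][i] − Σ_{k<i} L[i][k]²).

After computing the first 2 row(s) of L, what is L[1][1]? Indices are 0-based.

L[1][1] = 4

Step 1: L[0][0] = √(16) = 4.
  L[1][0] = (-8) / L[0][0] = -2.
Step 2: L[1][1] = √(16) = 4.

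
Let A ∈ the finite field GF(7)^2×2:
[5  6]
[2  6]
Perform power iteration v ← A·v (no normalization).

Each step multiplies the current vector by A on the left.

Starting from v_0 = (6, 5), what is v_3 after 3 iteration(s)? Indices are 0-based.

v_3 = (1, 4)

v_0 = (6, 5).
v_1 = A·v_0 = (4, 0).
v_2 = A·v_1 = (6, 1).
v_3 = A·v_2 = (1, 4).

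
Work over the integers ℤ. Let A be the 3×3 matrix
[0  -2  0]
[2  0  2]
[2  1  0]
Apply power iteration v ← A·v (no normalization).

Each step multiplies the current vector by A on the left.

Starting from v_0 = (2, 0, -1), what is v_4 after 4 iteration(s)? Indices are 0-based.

v_4 = (8, -32, -36)

v_0 = (2, 0, -1).
v_1 = A·v_0 = (0, 2, 4).
v_2 = A·v_1 = (-4, 8, 2).
v_3 = A·v_2 = (-16, -4, 0).
v_4 = A·v_3 = (8, -32, -36).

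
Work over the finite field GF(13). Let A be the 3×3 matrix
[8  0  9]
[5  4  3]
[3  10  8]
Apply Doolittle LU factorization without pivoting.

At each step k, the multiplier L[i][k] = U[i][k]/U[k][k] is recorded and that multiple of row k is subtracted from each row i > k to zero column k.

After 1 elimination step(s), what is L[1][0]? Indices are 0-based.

L[1][0] = 12

k=0: U[0][0]=8
  eliminate (1,0): mult=12, new row 1: (0, 4, 12); set L[1][0]=12
  eliminate (2,0): mult=2, new row 2: (0, 10, 3); set L[2][0]=2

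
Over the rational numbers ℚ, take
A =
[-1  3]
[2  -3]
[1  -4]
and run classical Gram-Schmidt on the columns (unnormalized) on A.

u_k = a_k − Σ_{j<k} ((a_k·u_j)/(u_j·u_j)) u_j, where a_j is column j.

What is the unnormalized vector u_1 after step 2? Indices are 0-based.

Step 1: u_0 = a_0 = (-1, 2, 1).
Step 2: u_1 = a_1 − (-13/6)·u_0 = (5/6, 4/3, -11/6).

u_1 = (5/6, 4/3, -11/6)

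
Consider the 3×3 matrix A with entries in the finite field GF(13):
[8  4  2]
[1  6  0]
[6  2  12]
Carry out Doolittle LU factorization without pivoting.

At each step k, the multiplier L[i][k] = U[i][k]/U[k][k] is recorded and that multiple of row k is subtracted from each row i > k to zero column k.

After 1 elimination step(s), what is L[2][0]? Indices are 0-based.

[col 0] pivot 8
  R1 -= 5*R0 → (0, 12, 3)  (L[1][0] := 5)
  R2 -= 4*R0 → (0, 12, 4)  (L[2][0] := 4)

L[2][0] = 4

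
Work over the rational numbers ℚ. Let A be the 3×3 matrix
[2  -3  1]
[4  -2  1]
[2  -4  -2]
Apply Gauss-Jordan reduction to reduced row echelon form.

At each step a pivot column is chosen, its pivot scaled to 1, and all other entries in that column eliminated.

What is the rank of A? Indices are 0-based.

pivot(0,0)=2: scale R0 → (1, -3/2, 1/2)
  clear (1,0): R1 −= (4)R0 → (0, 4, -1)
  clear (2,0): R2 −= (2)R0 → (0, -1, -3)
pivot(1,1)=4: scale R1 → (0, 1, -1/4)
  clear (0,1): R0 −= (-3/2)R1 → (1, 0, 1/8)
  clear (2,1): R2 −= (-1)R1 → (0, 0, -13/4)
pivot(2,2)=-13/4: scale R2 → (0, 0, 1)
  clear (0,2): R0 −= (1/8)R2 → (1, 0, 0)
  clear (1,2): R1 −= (-1/4)R2 → (0, 1, 0)

rank = 3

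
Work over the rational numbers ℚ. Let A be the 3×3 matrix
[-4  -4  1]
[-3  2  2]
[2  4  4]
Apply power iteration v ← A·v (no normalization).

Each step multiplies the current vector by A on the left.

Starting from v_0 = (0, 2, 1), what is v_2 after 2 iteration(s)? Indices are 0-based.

v_2 = (16, 57, 58)

v_0 = (0, 2, 1).
v_1 = A·v_0 = (-7, 6, 12).
v_2 = A·v_1 = (16, 57, 58).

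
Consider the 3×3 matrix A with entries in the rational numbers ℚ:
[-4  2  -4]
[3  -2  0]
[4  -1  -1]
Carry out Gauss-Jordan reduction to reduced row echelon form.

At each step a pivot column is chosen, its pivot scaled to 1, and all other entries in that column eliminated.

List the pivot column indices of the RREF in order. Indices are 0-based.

[1] R0 /= -4  ⇒  (1, -1/2, 1)
     R1 -= 3·R0  ⇒  (0, -1/2, -3)
     R2 -= 4·R0  ⇒  (0, 1, -5)
[2] R1 /= -1/2  ⇒  (0, 1, 6)
     R0 -= -1/2·R1  ⇒  (1, 0, 4)
     R2 -= 1·R1  ⇒  (0, 0, -11)
[3] R2 /= -11  ⇒  (0, 0, 1)
     R0 -= 4·R2  ⇒  (1, 0, 0)
     R1 -= 6·R2  ⇒  (0, 1, 0)

pivot columns: 0, 1, 2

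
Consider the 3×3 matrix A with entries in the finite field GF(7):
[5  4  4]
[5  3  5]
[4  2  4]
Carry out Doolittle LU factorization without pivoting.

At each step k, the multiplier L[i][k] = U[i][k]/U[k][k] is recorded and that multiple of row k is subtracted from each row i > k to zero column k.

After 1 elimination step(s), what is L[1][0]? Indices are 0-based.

k=0: U[0][0]=5
  eliminate (1,0): mult=1, new row 1: (0, 6, 1); set L[1][0]=1
  eliminate (2,0): mult=5, new row 2: (0, 3, 5); set L[2][0]=5

L[1][0] = 1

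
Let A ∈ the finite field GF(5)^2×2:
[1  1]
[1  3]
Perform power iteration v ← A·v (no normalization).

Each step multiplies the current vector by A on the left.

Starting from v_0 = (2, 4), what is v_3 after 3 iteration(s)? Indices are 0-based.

v_3 = (3, 4)

v_0 = (2, 4).
v_1 = A·v_0 = (1, 4).
v_2 = A·v_1 = (0, 3).
v_3 = A·v_2 = (3, 4).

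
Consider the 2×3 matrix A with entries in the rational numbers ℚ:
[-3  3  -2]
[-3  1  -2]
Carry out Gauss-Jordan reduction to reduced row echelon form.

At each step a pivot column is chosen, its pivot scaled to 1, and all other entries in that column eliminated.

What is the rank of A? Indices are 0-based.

[1] R0 /= -3  ⇒  (1, -1, 2/3)
     R1 -= -3·R0  ⇒  (0, -2, 0)
[2] R1 /= -2  ⇒  (0, 1, 0)
     R0 -= -1·R1  ⇒  (1, 0, 2/3)

rank = 2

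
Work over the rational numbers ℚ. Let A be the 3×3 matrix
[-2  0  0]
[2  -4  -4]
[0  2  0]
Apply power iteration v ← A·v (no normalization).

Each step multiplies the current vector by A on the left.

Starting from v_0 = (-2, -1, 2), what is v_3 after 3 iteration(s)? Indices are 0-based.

v_3 = (16, -144, 96)

v_0 = (-2, -1, 2).
v_1 = A·v_0 = (4, -8, -2).
v_2 = A·v_1 = (-8, 48, -16).
v_3 = A·v_2 = (16, -144, 96).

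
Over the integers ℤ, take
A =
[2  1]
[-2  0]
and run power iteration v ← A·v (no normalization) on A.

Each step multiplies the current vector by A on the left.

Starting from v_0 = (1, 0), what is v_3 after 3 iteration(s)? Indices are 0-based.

v_0 = (1, 0).
v_1 = A·v_0 = (2, -2).
v_2 = A·v_1 = (2, -4).
v_3 = A·v_2 = (0, -4).

v_3 = (0, -4)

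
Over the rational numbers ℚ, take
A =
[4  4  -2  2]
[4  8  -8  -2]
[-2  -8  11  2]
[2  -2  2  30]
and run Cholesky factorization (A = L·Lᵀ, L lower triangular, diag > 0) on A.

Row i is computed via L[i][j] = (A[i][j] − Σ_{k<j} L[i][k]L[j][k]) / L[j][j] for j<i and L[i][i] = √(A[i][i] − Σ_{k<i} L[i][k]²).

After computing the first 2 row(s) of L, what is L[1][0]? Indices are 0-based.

Step 1: L[0][0] = √(4) = 2.
  L[1][0] = (4) / L[0][0] = 2.
Step 2: L[1][1] = √(4) = 2.

L[1][0] = 2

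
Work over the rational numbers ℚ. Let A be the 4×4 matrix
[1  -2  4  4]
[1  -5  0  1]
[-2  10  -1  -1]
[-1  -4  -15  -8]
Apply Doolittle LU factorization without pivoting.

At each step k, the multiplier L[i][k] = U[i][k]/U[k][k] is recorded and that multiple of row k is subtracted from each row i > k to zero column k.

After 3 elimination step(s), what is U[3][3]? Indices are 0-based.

U[3][3] = -1

Step 1: pivot at (0,0) is 1.
  row1 ← row1 − (1)·row0  ⇒  L[1][0]=1, U row1=(0, -3, -4, -3)
  row2 ← row2 − (-2)·row0  ⇒  L[2][0]=-2, U row2=(0, 6, 7, 7)
  row3 ← row3 − (-1)·row0  ⇒  L[3][0]=-1, U row3=(0, -6, -11, -4)
Step 2: pivot at (1,1) is -3.
  row2 ← row2 − (-2)·row1  ⇒  L[2][1]=-2, U row2=(0, 0, -1, 1)
  row3 ← row3 − (2)·row1  ⇒  L[3][1]=2, U row3=(0, 0, -3, 2)
Step 3: pivot at (2,2) is -1.
  row3 ← row3 − (3)·row2  ⇒  L[3][2]=3, U row3=(0, 0, 0, -1)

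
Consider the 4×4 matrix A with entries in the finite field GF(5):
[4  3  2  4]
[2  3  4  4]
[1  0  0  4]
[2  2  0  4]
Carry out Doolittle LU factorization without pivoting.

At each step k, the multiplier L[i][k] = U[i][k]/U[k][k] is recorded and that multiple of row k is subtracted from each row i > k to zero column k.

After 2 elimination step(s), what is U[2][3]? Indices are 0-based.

U[2][3] = 4

k=0: U[0][0]=4
  eliminate (1,0): mult=3, new row 1: (0, 4, 3, 2); set L[1][0]=3
  eliminate (2,0): mult=4, new row 2: (0, 3, 2, 3); set L[2][0]=4
  eliminate (3,0): mult=3, new row 3: (0, 3, 4, 2); set L[3][0]=3
k=1: U[1][1]=4
  eliminate (2,1): mult=2, new row 2: (0, 0, 1, 4); set L[2][1]=2
  eliminate (3,1): mult=2, new row 3: (0, 0, 3, 3); set L[3][1]=2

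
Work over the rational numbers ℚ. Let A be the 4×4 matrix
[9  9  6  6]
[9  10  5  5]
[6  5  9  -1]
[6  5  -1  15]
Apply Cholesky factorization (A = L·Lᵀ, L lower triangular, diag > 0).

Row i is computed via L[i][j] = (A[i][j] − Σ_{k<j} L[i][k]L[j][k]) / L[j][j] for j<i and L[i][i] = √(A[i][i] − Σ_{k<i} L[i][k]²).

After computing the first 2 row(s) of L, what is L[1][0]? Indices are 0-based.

Step 1: L[0][0] = √(9) = 3.
  L[1][0] = (9) / L[0][0] = 3.
Step 2: L[1][1] = √(1) = 1.

L[1][0] = 3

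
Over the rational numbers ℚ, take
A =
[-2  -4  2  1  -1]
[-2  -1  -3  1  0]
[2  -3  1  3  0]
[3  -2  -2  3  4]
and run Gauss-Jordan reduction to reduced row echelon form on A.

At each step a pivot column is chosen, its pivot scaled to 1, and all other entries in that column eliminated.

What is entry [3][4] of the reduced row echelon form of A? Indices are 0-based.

[1] R0 /= -2  ⇒  (1, 2, -1, -1/2, 1/2)
     R1 -= -2·R0  ⇒  (0, 3, -5, 0, 1)
     R2 -= 2·R0  ⇒  (0, -7, 3, 4, -1)
     R3 -= 3·R0  ⇒  (0, -8, 1, 9/2, 5/2)
[2] R1 /= 3  ⇒  (0, 1, -5/3, 0, 1/3)
     R0 -= 2·R1  ⇒  (1, 0, 7/3, -1/2, -1/6)
     R2 -= -7·R1  ⇒  (0, 0, -26/3, 4, 4/3)
     R3 -= -8·R1  ⇒  (0, 0, -37/3, 9/2, 31/6)
[3] R2 /= -26/3  ⇒  (0, 0, 1, -6/13, -2/13)
     R0 -= 7/3·R2  ⇒  (1, 0, 0, 15/26, 5/26)
     R1 -= -5/3·R2  ⇒  (0, 1, 0, -10/13, 1/13)
     R3 -= -37/3·R2  ⇒  (0, 0, 0, -31/26, 85/26)
[4] R3 /= -31/26  ⇒  (0, 0, 0, 1, -85/31)
     R0 -= 15/26·R3  ⇒  (1, 0, 0, 0, 55/31)
     R1 -= -10/13·R3  ⇒  (0, 1, 0, 0, -63/31)
     R2 -= -6/13·R3  ⇒  (0, 0, 1, 0, -44/31)

M[3][4] = -85/31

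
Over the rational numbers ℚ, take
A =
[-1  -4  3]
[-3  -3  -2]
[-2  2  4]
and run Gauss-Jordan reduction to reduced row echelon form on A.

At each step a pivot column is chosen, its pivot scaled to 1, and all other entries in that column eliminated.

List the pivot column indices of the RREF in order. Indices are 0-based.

pivot columns: 0, 1, 2

pivot(0,0)=-1: scale R0 → (1, 4, -3)
  clear (1,0): R1 −= (-3)R0 → (0, 9, -11)
  clear (2,0): R2 −= (-2)R0 → (0, 10, -2)
pivot(1,1)=9: scale R1 → (0, 1, -11/9)
  clear (0,1): R0 −= (4)R1 → (1, 0, 17/9)
  clear (2,1): R2 −= (10)R1 → (0, 0, 92/9)
pivot(2,2)=92/9: scale R2 → (0, 0, 1)
  clear (0,2): R0 −= (17/9)R2 → (1, 0, 0)
  clear (1,2): R1 −= (-11/9)R2 → (0, 1, 0)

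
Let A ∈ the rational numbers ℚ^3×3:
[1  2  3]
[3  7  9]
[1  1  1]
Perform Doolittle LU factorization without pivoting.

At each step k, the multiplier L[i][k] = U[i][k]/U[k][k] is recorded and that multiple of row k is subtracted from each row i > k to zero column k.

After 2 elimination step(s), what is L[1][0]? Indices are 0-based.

L[1][0] = 3

k=0: U[0][0]=1
  eliminate (1,0): mult=3, new row 1: (0, 1, 0); set L[1][0]=3
  eliminate (2,0): mult=1, new row 2: (0, -1, -2); set L[2][0]=1
k=1: U[1][1]=1
  eliminate (2,1): mult=-1, new row 2: (0, 0, -2); set L[2][1]=-1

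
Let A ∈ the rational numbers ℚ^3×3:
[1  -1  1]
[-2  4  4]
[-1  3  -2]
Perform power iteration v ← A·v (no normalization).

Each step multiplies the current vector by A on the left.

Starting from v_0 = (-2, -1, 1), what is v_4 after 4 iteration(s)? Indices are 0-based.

v_4 = (-112, 326, 333)

v_0 = (-2, -1, 1).
v_1 = A·v_0 = (0, 4, -3).
v_2 = A·v_1 = (-7, 4, 18).
v_3 = A·v_2 = (7, 102, -17).
v_4 = A·v_3 = (-112, 326, 333).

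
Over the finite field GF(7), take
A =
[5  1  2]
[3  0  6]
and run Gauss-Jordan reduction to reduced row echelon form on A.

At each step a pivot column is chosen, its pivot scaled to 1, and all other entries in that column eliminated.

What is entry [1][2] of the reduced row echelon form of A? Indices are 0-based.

step 1: normalize row 0 (÷5) = (1, 3, 6)
  row 1: subtract 3×row0 = (0, 5, 2)
step 2: normalize row 1 (÷5) = (0, 1, 6)
  row 0: subtract 3×row1 = (1, 0, 2)

M[1][2] = 6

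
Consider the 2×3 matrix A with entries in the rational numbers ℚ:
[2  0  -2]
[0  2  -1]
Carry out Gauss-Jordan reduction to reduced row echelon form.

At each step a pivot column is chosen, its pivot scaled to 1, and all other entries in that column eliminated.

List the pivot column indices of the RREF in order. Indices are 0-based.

pivot columns: 0, 1

pivot(0,0)=2: scale R0 → (1, 0, -1)
pivot(1,1)=2: scale R1 → (0, 1, -1/2)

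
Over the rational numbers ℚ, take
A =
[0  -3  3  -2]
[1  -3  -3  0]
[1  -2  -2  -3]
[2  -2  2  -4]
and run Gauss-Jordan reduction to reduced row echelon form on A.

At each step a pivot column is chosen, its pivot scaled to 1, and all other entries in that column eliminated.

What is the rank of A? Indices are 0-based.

[1] R0 <-> R1
[1] R0 /= 1  ⇒  (1, -3, -3, 0)
     R2 -= 1·R0  ⇒  (0, 1, 1, -3)
     R3 -= 2·R0  ⇒  (0, 4, 8, -4)
[2] R1 /= -3  ⇒  (0, 1, -1, 2/3)
     R0 -= -3·R1  ⇒  (1, 0, -6, 2)
     R2 -= 1·R1  ⇒  (0, 0, 2, -11/3)
     R3 -= 4·R1  ⇒  (0, 0, 12, -20/3)
[3] R2 /= 2  ⇒  (0, 0, 1, -11/6)
     R0 -= -6·R2  ⇒  (1, 0, 0, -9)
     R1 -= -1·R2  ⇒  (0, 1, 0, -7/6)
     R3 -= 12·R2  ⇒  (0, 0, 0, 46/3)
[4] R3 /= 46/3  ⇒  (0, 0, 0, 1)
     R0 -= -9·R3  ⇒  (1, 0, 0, 0)
     R1 -= -7/6·R3  ⇒  (0, 1, 0, 0)
     R2 -= -11/6·R3  ⇒  (0, 0, 1, 0)

rank = 4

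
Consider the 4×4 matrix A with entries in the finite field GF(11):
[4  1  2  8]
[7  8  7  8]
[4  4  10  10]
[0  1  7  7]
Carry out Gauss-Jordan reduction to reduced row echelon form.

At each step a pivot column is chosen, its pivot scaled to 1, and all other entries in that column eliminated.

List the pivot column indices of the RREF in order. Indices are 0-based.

pivot(0,0)=4: scale R0 → (1, 3, 6, 2)
  clear (1,0): R1 −= (7)R0 → (0, 9, 9, 5)
  clear (2,0): R2 −= (4)R0 → (0, 3, 8, 2)
pivot(1,1)=9: scale R1 → (0, 1, 1, 3)
  clear (0,1): R0 −= (3)R1 → (1, 0, 3, 4)
  clear (2,1): R2 −= (3)R1 → (0, 0, 5, 4)
  clear (3,1): R3 −= (1)R1 → (0, 0, 6, 4)
pivot(2,2)=5: scale R2 → (0, 0, 1, 3)
  clear (0,2): R0 −= (3)R2 → (1, 0, 0, 6)
  clear (1,2): R1 −= (1)R2 → (0, 1, 0, 0)
  clear (3,2): R3 −= (6)R2 → (0, 0, 0, 8)
pivot(3,3)=8: scale R3 → (0, 0, 0, 1)
  clear (0,3): R0 −= (6)R3 → (1, 0, 0, 0)
  clear (2,3): R2 −= (3)R3 → (0, 0, 1, 0)

pivot columns: 0, 1, 2, 3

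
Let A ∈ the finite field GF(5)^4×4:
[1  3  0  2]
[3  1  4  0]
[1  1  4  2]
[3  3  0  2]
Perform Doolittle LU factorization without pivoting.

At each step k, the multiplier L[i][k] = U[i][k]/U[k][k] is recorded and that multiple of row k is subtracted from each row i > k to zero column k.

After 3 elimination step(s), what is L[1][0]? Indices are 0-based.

[col 0] pivot 1
  R1 -= 3*R0 → (0, 2, 4, 4)  (L[1][0] := 3)
  R2 -= 1*R0 → (0, 3, 4, 0)  (L[2][0] := 1)
  R3 -= 3*R0 → (0, 4, 0, 1)  (L[3][0] := 3)
[col 1] pivot 2
  R2 -= 4*R1 → (0, 0, 3, 4)  (L[2][1] := 4)
  R3 -= 2*R1 → (0, 0, 2, 3)  (L[3][1] := 2)
[col 2] pivot 3
  R3 -= 4*R2 → (0, 0, 0, 2)  (L[3][2] := 4)

L[1][0] = 3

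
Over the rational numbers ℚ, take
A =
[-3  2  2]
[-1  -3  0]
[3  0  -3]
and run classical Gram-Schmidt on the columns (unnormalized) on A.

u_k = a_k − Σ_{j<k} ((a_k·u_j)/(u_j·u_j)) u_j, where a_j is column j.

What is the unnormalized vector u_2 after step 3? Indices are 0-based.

Step 1: u_0 = a_0 = (-3, -1, 3).
Step 2: u_1 = a_1 − (-3/19)·u_0 = (29/19, -60/19, 9/19).
Step 3: u_2 = a_2 − (-15/19)·u_0 − (31/238)·u_1 = (-135/238, -45/119, -165/238).

u_2 = (-135/238, -45/119, -165/238)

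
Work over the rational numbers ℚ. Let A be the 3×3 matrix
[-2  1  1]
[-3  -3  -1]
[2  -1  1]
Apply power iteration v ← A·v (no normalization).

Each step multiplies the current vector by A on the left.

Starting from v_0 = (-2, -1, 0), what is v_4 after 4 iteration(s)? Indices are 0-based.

v_0 = (-2, -1, 0).
v_1 = A·v_0 = (3, 9, -3).
v_2 = A·v_1 = (0, -33, -6).
v_3 = A·v_2 = (-39, 105, 27).
v_4 = A·v_3 = (210, -225, -156).

v_4 = (210, -225, -156)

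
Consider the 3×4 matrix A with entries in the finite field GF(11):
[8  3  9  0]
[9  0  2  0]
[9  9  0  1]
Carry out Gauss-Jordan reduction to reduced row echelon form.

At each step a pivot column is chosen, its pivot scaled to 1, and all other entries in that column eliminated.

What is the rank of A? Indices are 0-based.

rank = 3

step 1: normalize row 0 (÷8) = (1, 10, 8, 0)
  row 1: subtract 9×row0 = (0, 9, 7, 0)
  row 2: subtract 9×row0 = (0, 7, 5, 1)
step 2: normalize row 1 (÷9) = (0, 1, 2, 0)
  row 0: subtract 10×row1 = (1, 0, 10, 0)
  row 2: subtract 7×row1 = (0, 0, 2, 1)
step 3: normalize row 2 (÷2) = (0, 0, 1, 6)
  row 0: subtract 10×row2 = (1, 0, 0, 6)
  row 1: subtract 2×row2 = (0, 1, 0, 10)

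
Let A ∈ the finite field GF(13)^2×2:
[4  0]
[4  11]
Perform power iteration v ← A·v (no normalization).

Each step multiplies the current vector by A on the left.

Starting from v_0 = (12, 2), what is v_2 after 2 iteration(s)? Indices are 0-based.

v_2 = (10, 0)

v_0 = (12, 2).
v_1 = A·v_0 = (9, 5).
v_2 = A·v_1 = (10, 0).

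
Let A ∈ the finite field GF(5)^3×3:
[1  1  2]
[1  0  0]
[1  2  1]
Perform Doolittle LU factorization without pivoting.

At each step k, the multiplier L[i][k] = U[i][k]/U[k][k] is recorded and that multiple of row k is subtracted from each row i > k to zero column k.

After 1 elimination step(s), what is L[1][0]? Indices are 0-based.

L[1][0] = 1

[col 0] pivot 1
  R1 -= 1*R0 → (0, 4, 3)  (L[1][0] := 1)
  R2 -= 1*R0 → (0, 1, 4)  (L[2][0] := 1)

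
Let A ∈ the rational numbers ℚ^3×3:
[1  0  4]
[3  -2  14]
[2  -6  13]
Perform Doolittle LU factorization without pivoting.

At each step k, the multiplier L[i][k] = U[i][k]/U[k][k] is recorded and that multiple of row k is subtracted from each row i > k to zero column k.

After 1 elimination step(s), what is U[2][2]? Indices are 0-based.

U[2][2] = 5

Step 1: pivot at (0,0) is 1.
  row1 ← row1 − (3)·row0  ⇒  L[1][0]=3, U row1=(0, -2, 2)
  row2 ← row2 − (2)·row0  ⇒  L[2][0]=2, U row2=(0, -6, 5)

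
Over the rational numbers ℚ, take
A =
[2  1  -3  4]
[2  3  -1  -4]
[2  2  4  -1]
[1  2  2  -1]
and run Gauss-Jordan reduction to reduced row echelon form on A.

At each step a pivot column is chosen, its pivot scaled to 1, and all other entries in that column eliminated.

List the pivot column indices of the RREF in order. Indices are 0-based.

pivot(0,0)=2: scale R0 → (1, 1/2, -3/2, 2)
  clear (1,0): R1 −= (2)R0 → (0, 2, 2, -8)
  clear (2,0): R2 −= (2)R0 → (0, 1, 7, -5)
  clear (3,0): R3 −= (1)R0 → (0, 3/2, 7/2, -3)
pivot(1,1)=2: scale R1 → (0, 1, 1, -4)
  clear (0,1): R0 −= (1/2)R1 → (1, 0, -2, 4)
  clear (2,1): R2 −= (1)R1 → (0, 0, 6, -1)
  clear (3,1): R3 −= (3/2)R1 → (0, 0, 2, 3)
pivot(2,2)=6: scale R2 → (0, 0, 1, -1/6)
  clear (0,2): R0 −= (-2)R2 → (1, 0, 0, 11/3)
  clear (1,2): R1 −= (1)R2 → (0, 1, 0, -23/6)
  clear (3,2): R3 −= (2)R2 → (0, 0, 0, 10/3)
pivot(3,3)=10/3: scale R3 → (0, 0, 0, 1)
  clear (0,3): R0 −= (11/3)R3 → (1, 0, 0, 0)
  clear (1,3): R1 −= (-23/6)R3 → (0, 1, 0, 0)
  clear (2,3): R2 −= (-1/6)R3 → (0, 0, 1, 0)

pivot columns: 0, 1, 2, 3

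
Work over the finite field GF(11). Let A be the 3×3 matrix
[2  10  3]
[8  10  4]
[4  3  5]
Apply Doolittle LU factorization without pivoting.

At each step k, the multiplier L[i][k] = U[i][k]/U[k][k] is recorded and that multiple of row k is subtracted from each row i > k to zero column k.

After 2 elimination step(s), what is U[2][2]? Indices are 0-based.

k=0: U[0][0]=2
  eliminate (1,0): mult=4, new row 1: (0, 3, 3); set L[1][0]=4
  eliminate (2,0): mult=2, new row 2: (0, 5, 10); set L[2][0]=2
k=1: U[1][1]=3
  eliminate (2,1): mult=9, new row 2: (0, 0, 5); set L[2][1]=9

U[2][2] = 5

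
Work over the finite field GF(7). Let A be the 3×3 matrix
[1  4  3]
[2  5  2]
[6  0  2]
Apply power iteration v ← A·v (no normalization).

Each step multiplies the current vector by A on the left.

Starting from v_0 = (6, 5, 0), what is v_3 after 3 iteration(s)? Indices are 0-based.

v_3 = (4, 3, 6)

v_0 = (6, 5, 0).
v_1 = A·v_0 = (5, 2, 1).
v_2 = A·v_1 = (2, 1, 4).
v_3 = A·v_2 = (4, 3, 6).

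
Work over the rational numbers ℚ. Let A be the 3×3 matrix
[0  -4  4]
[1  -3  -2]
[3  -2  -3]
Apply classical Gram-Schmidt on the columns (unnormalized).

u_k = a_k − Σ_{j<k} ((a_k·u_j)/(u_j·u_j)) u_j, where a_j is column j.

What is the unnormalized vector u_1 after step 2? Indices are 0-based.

Step 1: u_0 = a_0 = (0, 1, 3).
Step 2: u_1 = a_1 − (-9/10)·u_0 = (-4, -21/10, 7/10).

u_1 = (-4, -21/10, 7/10)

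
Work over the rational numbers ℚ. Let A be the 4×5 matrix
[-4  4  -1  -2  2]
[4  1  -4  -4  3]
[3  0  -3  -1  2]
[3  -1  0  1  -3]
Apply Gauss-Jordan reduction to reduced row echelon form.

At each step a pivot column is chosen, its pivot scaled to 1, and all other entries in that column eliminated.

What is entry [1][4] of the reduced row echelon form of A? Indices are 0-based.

M[1][4] = -11/7

step 1: normalize row 0 (÷-4) = (1, -1, 1/4, 1/2, -1/2)
  row 1: subtract 4×row0 = (0, 5, -5, -6, 5)
  row 2: subtract 3×row0 = (0, 3, -15/4, -5/2, 7/2)
  row 3: subtract 3×row0 = (0, 2, -3/4, -1/2, -3/2)
step 2: normalize row 1 (÷5) = (0, 1, -1, -6/5, 1)
  row 0: subtract -1×row1 = (1, 0, -3/4, -7/10, 1/2)
  row 2: subtract 3×row1 = (0, 0, -3/4, 11/10, 1/2)
  row 3: subtract 2×row1 = (0, 0, 5/4, 19/10, -7/2)
step 3: normalize row 2 (÷-3/4) = (0, 0, 1, -22/15, -2/3)
  row 0: subtract -3/4×row2 = (1, 0, 0, -9/5, 0)
  row 1: subtract -1×row2 = (0, 1, 0, -8/3, 1/3)
  row 3: subtract 5/4×row2 = (0, 0, 0, 56/15, -8/3)
step 4: normalize row 3 (÷56/15) = (0, 0, 0, 1, -5/7)
  row 0: subtract -9/5×row3 = (1, 0, 0, 0, -9/7)
  row 1: subtract -8/3×row3 = (0, 1, 0, 0, -11/7)
  row 2: subtract -22/15×row3 = (0, 0, 1, 0, -12/7)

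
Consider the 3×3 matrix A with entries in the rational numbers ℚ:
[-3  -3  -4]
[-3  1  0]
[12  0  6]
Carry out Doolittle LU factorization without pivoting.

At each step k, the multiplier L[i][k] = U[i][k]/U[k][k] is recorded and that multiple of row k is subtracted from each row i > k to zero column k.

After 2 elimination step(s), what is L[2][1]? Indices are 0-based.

L[2][1] = -3

[col 0] pivot -3
  R1 -= 1*R0 → (0, 4, 4)  (L[1][0] := 1)
  R2 -= -4*R0 → (0, -12, -10)  (L[2][0] := -4)
[col 1] pivot 4
  R2 -= -3*R1 → (0, 0, 2)  (L[2][1] := -3)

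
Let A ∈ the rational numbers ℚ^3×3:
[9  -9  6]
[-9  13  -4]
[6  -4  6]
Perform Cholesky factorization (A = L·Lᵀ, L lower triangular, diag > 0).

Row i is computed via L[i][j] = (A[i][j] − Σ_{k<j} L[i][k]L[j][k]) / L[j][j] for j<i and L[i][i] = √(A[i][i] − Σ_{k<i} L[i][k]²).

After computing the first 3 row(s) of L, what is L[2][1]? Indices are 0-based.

L[2][1] = 1

Step 1: L[0][0] = √(9) = 3.
  L[1][0] = (-9) / L[0][0] = -3.
Step 2: L[1][1] = √(4) = 2.
  L[2][0] = (6) / L[0][0] = 2.
  L[2][1] = (2) / L[1][1] = 1.
Step 3: L[2][2] = √(1) = 1.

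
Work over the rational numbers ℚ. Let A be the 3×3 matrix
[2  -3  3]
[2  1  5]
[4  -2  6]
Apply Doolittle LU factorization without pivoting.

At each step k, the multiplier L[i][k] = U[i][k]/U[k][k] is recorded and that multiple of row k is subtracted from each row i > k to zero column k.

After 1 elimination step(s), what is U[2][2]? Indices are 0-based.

k=0: U[0][0]=2
  eliminate (1,0): mult=1, new row 1: (0, 4, 2); set L[1][0]=1
  eliminate (2,0): mult=2, new row 2: (0, 4, 0); set L[2][0]=2

U[2][2] = 0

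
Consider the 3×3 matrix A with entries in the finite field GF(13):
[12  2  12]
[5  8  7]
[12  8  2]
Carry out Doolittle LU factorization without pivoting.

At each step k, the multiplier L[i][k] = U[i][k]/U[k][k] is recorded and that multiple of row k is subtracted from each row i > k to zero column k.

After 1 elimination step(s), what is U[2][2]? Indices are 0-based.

U[2][2] = 3

Step 1: pivot at (0,0) is 12.
  row1 ← row1 − (8)·row0  ⇒  L[1][0]=8, U row1=(0, 5, 2)
  row2 ← row2 − (1)·row0  ⇒  L[2][0]=1, U row2=(0, 6, 3)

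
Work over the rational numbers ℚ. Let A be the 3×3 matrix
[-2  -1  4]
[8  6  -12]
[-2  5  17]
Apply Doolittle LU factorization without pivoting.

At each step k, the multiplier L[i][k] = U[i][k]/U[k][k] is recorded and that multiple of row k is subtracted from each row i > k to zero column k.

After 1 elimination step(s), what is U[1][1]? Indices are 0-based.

Step 1: pivot at (0,0) is -2.
  row1 ← row1 − (-4)·row0  ⇒  L[1][0]=-4, U row1=(0, 2, 4)
  row2 ← row2 − (1)·row0  ⇒  L[2][0]=1, U row2=(0, 6, 13)

U[1][1] = 2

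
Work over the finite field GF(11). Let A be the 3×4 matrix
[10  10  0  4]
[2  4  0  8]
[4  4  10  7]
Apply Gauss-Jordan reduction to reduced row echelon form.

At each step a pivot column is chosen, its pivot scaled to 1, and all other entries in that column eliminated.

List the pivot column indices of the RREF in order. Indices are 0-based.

step 1: normalize row 0 (÷10) = (1, 1, 0, 7)
  row 1: subtract 2×row0 = (0, 2, 0, 5)
  row 2: subtract 4×row0 = (0, 0, 10, 1)
step 2: normalize row 1 (÷2) = (0, 1, 0, 8)
  row 0: subtract 1×row1 = (1, 0, 0, 10)
step 3: normalize row 2 (÷10) = (0, 0, 1, 10)

pivot columns: 0, 1, 2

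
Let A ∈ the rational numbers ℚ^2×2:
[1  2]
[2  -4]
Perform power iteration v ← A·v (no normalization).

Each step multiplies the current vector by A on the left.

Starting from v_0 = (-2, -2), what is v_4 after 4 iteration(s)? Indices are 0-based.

v_0 = (-2, -2).
v_1 = A·v_0 = (-6, 4).
v_2 = A·v_1 = (2, -28).
v_3 = A·v_2 = (-54, 116).
v_4 = A·v_3 = (178, -572).

v_4 = (178, -572)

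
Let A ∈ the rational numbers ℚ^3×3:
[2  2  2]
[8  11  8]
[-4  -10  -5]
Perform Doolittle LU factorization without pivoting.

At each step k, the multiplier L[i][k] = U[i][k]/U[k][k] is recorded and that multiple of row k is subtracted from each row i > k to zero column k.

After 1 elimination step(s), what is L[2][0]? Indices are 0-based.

[col 0] pivot 2
  R1 -= 4*R0 → (0, 3, 0)  (L[1][0] := 4)
  R2 -= -2*R0 → (0, -6, -1)  (L[2][0] := -2)

L[2][0] = -2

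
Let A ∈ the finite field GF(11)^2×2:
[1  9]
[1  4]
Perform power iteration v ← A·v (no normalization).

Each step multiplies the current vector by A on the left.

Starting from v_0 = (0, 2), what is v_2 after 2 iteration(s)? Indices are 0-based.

v_0 = (0, 2).
v_1 = A·v_0 = (7, 8).
v_2 = A·v_1 = (2, 6).

v_2 = (2, 6)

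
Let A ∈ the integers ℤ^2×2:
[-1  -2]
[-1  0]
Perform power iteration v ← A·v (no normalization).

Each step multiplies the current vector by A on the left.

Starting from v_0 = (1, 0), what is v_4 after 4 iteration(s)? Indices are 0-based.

v_0 = (1, 0).
v_1 = A·v_0 = (-1, -1).
v_2 = A·v_1 = (3, 1).
v_3 = A·v_2 = (-5, -3).
v_4 = A·v_3 = (11, 5).

v_4 = (11, 5)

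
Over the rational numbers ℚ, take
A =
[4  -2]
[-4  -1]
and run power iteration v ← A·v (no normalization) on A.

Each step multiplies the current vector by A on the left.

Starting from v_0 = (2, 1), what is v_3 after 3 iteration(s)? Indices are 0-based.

v_3 = (198, -153)

v_0 = (2, 1).
v_1 = A·v_0 = (6, -9).
v_2 = A·v_1 = (42, -15).
v_3 = A·v_2 = (198, -153).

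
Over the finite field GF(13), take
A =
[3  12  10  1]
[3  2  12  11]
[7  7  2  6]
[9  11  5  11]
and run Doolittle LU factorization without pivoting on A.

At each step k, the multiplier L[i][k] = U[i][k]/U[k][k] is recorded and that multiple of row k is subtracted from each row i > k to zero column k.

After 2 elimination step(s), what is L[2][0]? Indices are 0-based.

[col 0] pivot 3
  R1 -= 1*R0 → (0, 3, 2, 10)  (L[1][0] := 1)
  R2 -= 11*R0 → (0, 5, 9, 8)  (L[2][0] := 11)
  R3 -= 3*R0 → (0, 1, 1, 8)  (L[3][0] := 3)
[col 1] pivot 3
  R2 -= 6*R1 → (0, 0, 10, 0)  (L[2][1] := 6)
  R3 -= 9*R1 → (0, 0, 9, 9)  (L[3][1] := 9)

L[2][0] = 11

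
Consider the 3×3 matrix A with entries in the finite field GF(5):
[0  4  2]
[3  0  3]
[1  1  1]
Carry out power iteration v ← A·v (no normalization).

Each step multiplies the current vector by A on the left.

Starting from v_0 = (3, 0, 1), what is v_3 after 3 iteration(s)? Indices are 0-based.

v_0 = (3, 0, 1).
v_1 = A·v_0 = (2, 2, 4).
v_2 = A·v_1 = (1, 3, 3).
v_3 = A·v_2 = (3, 2, 2).

v_3 = (3, 2, 2)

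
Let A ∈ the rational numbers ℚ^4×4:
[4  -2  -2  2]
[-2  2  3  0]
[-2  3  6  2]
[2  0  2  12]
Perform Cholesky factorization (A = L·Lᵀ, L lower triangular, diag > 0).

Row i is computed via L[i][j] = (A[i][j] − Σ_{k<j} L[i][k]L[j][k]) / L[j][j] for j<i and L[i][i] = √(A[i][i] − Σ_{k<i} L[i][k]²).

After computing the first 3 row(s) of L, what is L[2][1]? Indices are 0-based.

L[2][1] = 2

Step 1: L[0][0] = √(4) = 2.
  L[1][0] = (-2) / L[0][0] = -1.
Step 2: L[1][1] = √(1) = 1.
  L[2][0] = (-2) / L[0][0] = -1.
  L[2][1] = (2) / L[1][1] = 2.
Step 3: L[2][2] = √(1) = 1.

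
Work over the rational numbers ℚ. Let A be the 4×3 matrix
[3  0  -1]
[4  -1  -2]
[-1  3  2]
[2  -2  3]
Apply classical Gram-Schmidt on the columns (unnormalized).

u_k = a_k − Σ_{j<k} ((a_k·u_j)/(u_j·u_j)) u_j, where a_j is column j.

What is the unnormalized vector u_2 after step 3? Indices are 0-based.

Step 1: u_0 = a_0 = (3, 4, -1, 2).
Step 2: u_1 = a_1 − (-11/30)·u_0 = (11/10, 7/15, 79/30, -19/15).
Step 3: u_2 = a_2 − (-7/30)·u_0 − (-17/299)·u_1 = (-71/299, -311/299, 573/299, 1015/299).

u_2 = (-71/299, -311/299, 573/299, 1015/299)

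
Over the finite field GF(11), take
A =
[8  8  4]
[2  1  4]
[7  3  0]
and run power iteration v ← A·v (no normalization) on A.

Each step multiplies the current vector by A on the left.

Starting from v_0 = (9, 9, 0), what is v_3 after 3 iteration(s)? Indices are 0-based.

v_3 = (7, 6, 8)

v_0 = (9, 9, 0).
v_1 = A·v_0 = (1, 5, 2).
v_2 = A·v_1 = (1, 4, 0).
v_3 = A·v_2 = (7, 6, 8).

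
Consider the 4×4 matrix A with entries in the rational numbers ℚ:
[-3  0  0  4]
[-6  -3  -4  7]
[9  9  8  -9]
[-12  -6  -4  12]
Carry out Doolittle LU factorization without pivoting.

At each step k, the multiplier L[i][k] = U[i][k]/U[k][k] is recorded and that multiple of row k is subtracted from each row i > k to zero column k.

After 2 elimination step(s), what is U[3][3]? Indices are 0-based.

k=0: U[0][0]=-3
  eliminate (1,0): mult=2, new row 1: (0, -3, -4, -1); set L[1][0]=2
  eliminate (2,0): mult=-3, new row 2: (0, 9, 8, 3); set L[2][0]=-3
  eliminate (3,0): mult=4, new row 3: (0, -6, -4, -4); set L[3][0]=4
k=1: U[1][1]=-3
  eliminate (2,1): mult=-3, new row 2: (0, 0, -4, 0); set L[2][1]=-3
  eliminate (3,1): mult=2, new row 3: (0, 0, 4, -2); set L[3][1]=2

U[3][3] = -2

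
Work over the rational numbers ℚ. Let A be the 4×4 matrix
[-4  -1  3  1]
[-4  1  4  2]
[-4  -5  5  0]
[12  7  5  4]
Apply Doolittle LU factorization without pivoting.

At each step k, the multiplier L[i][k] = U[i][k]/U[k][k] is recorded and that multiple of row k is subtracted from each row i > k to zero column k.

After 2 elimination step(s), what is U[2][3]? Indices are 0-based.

U[2][3] = 1

k=0: U[0][0]=-4
  eliminate (1,0): mult=1, new row 1: (0, 2, 1, 1); set L[1][0]=1
  eliminate (2,0): mult=1, new row 2: (0, -4, 2, -1); set L[2][0]=1
  eliminate (3,0): mult=-3, new row 3: (0, 4, 14, 7); set L[3][0]=-3
k=1: U[1][1]=2
  eliminate (2,1): mult=-2, new row 2: (0, 0, 4, 1); set L[2][1]=-2
  eliminate (3,1): mult=2, new row 3: (0, 0, 12, 5); set L[3][1]=2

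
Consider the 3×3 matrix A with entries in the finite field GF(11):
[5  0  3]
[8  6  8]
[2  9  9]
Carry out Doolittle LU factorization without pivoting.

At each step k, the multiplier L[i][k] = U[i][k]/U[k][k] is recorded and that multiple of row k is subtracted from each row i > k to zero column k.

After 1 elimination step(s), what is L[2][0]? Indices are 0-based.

k=0: U[0][0]=5
  eliminate (1,0): mult=6, new row 1: (0, 6, 1); set L[1][0]=6
  eliminate (2,0): mult=7, new row 2: (0, 9, 10); set L[2][0]=7

L[2][0] = 7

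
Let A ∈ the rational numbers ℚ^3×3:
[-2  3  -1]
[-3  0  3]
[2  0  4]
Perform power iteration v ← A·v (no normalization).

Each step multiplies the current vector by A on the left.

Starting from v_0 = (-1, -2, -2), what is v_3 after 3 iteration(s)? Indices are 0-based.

v_0 = (-1, -2, -2).
v_1 = A·v_0 = (-2, -3, -10).
v_2 = A·v_1 = (5, -24, -44).
v_3 = A·v_2 = (-38, -147, -166).

v_3 = (-38, -147, -166)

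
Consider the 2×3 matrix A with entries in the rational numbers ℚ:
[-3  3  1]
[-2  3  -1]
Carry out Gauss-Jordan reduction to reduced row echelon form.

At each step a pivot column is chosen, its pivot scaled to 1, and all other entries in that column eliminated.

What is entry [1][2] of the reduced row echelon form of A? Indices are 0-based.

M[1][2] = -5/3

pivot(0,0)=-3: scale R0 → (1, -1, -1/3)
  clear (1,0): R1 −= (-2)R0 → (0, 1, -5/3)
pivot(1,1)=1: scale R1 → (0, 1, -5/3)
  clear (0,1): R0 −= (-1)R1 → (1, 0, -2)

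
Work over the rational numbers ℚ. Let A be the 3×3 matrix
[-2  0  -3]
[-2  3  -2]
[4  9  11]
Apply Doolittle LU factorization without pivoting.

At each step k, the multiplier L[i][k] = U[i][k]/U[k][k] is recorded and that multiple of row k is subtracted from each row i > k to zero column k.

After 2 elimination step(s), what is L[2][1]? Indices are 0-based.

[col 0] pivot -2
  R1 -= 1*R0 → (0, 3, 1)  (L[1][0] := 1)
  R2 -= -2*R0 → (0, 9, 5)  (L[2][0] := -2)
[col 1] pivot 3
  R2 -= 3*R1 → (0, 0, 2)  (L[2][1] := 3)

L[2][1] = 3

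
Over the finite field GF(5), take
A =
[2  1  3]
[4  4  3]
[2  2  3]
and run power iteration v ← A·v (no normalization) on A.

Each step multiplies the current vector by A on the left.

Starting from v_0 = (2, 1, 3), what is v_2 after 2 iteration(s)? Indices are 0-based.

v_0 = (2, 1, 3).
v_1 = A·v_0 = (4, 1, 0).
v_2 = A·v_1 = (4, 0, 0).

v_2 = (4, 0, 0)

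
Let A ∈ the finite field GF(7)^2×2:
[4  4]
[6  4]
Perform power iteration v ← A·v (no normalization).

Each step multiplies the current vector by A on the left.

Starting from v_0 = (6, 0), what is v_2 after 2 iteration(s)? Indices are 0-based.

v_0 = (6, 0).
v_1 = A·v_0 = (3, 1).
v_2 = A·v_1 = (2, 1).

v_2 = (2, 1)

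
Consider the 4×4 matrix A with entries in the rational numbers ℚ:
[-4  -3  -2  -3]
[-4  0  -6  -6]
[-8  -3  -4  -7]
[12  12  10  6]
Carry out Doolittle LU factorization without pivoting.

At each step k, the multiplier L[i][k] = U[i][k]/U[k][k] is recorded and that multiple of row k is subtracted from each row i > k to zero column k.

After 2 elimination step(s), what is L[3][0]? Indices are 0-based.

k=0: U[0][0]=-4
  eliminate (1,0): mult=1, new row 1: (0, 3, -4, -3); set L[1][0]=1
  eliminate (2,0): mult=2, new row 2: (0, 3, 0, -1); set L[2][0]=2
  eliminate (3,0): mult=-3, new row 3: (0, 3, 4, -3); set L[3][0]=-3
k=1: U[1][1]=3
  eliminate (2,1): mult=1, new row 2: (0, 0, 4, 2); set L[2][1]=1
  eliminate (3,1): mult=1, new row 3: (0, 0, 8, 0); set L[3][1]=1

L[3][0] = -3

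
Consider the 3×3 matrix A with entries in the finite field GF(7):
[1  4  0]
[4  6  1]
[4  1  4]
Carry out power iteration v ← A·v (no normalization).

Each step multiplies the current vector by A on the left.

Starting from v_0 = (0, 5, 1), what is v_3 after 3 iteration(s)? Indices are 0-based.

v_0 = (0, 5, 1).
v_1 = A·v_0 = (6, 3, 2).
v_2 = A·v_1 = (4, 2, 0).
v_3 = A·v_2 = (5, 0, 4).

v_3 = (5, 0, 4)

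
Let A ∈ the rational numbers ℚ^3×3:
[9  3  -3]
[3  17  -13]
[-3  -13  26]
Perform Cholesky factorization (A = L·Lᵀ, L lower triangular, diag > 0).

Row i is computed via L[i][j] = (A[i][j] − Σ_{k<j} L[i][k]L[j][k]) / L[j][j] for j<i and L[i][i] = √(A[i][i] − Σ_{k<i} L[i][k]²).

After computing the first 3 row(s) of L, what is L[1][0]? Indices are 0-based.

L[1][0] = 1

Step 1: L[0][0] = √(9) = 3.
  L[1][0] = (3) / L[0][0] = 1.
Step 2: L[1][1] = √(16) = 4.
  L[2][0] = (-3) / L[0][0] = -1.
  L[2][1] = (-12) / L[1][1] = -3.
Step 3: L[2][2] = √(16) = 4.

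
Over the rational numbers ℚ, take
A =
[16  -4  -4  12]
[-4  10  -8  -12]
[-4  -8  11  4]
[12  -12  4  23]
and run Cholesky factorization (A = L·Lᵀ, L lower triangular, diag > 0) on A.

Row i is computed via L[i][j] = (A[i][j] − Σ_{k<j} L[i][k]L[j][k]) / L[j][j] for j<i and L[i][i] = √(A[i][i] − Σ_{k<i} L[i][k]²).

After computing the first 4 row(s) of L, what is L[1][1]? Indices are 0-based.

Step 1: L[0][0] = √(16) = 4.
  L[1][0] = (-4) / L[0][0] = -1.
Step 2: L[1][1] = √(9) = 3.
  L[2][0] = (-4) / L[0][0] = -1.
  L[2][1] = (-9) / L[1][1] = -3.
Step 3: L[2][2] = √(1) = 1.
  L[3][0] = (12) / L[0][0] = 3.
  L[3][1] = (-9) / L[1][1] = -3.
  L[3][2] = (-2) / L[2][2] = -2.
Step 4: L[3][3] = √(1) = 1.

L[1][1] = 3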